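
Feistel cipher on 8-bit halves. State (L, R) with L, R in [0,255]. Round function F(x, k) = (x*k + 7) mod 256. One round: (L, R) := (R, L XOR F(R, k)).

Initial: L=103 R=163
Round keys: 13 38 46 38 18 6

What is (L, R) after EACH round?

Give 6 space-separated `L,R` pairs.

Round 1 (k=13): L=163 R=41
Round 2 (k=38): L=41 R=190
Round 3 (k=46): L=190 R=2
Round 4 (k=38): L=2 R=237
Round 5 (k=18): L=237 R=179
Round 6 (k=6): L=179 R=212

Answer: 163,41 41,190 190,2 2,237 237,179 179,212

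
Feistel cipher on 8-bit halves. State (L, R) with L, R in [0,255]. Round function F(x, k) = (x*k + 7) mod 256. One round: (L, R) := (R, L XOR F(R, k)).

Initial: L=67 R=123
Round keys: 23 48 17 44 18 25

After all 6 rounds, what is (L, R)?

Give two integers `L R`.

Answer: 73 51

Derivation:
Round 1 (k=23): L=123 R=87
Round 2 (k=48): L=87 R=44
Round 3 (k=17): L=44 R=164
Round 4 (k=44): L=164 R=27
Round 5 (k=18): L=27 R=73
Round 6 (k=25): L=73 R=51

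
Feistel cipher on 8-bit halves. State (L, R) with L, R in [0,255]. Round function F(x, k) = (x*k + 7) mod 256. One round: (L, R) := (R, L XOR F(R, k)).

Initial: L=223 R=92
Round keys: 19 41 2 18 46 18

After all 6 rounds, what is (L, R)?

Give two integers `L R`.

Round 1 (k=19): L=92 R=4
Round 2 (k=41): L=4 R=247
Round 3 (k=2): L=247 R=241
Round 4 (k=18): L=241 R=14
Round 5 (k=46): L=14 R=122
Round 6 (k=18): L=122 R=149

Answer: 122 149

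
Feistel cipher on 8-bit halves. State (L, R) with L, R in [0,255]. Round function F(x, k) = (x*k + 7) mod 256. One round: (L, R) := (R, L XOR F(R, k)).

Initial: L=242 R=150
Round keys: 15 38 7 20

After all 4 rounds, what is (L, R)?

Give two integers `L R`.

Round 1 (k=15): L=150 R=35
Round 2 (k=38): L=35 R=175
Round 3 (k=7): L=175 R=243
Round 4 (k=20): L=243 R=172

Answer: 243 172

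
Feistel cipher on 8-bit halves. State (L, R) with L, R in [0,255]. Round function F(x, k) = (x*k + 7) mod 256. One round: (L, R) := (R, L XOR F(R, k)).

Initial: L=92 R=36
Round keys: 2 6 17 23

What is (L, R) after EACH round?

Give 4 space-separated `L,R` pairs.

Answer: 36,19 19,93 93,39 39,213

Derivation:
Round 1 (k=2): L=36 R=19
Round 2 (k=6): L=19 R=93
Round 3 (k=17): L=93 R=39
Round 4 (k=23): L=39 R=213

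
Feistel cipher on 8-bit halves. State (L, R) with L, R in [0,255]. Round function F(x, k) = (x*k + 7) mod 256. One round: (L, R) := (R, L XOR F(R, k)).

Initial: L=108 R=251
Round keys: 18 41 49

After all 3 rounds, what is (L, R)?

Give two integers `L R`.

Round 1 (k=18): L=251 R=193
Round 2 (k=41): L=193 R=11
Round 3 (k=49): L=11 R=227

Answer: 11 227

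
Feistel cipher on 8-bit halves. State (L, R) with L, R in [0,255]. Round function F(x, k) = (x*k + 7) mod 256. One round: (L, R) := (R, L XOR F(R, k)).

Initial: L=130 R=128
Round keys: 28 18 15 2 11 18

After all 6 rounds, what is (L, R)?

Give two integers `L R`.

Answer: 184 123

Derivation:
Round 1 (k=28): L=128 R=133
Round 2 (k=18): L=133 R=225
Round 3 (k=15): L=225 R=179
Round 4 (k=2): L=179 R=140
Round 5 (k=11): L=140 R=184
Round 6 (k=18): L=184 R=123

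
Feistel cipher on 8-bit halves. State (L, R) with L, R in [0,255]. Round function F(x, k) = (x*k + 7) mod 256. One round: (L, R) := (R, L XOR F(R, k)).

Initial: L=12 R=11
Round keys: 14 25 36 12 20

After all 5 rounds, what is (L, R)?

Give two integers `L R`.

Answer: 200 137

Derivation:
Round 1 (k=14): L=11 R=173
Round 2 (k=25): L=173 R=231
Round 3 (k=36): L=231 R=46
Round 4 (k=12): L=46 R=200
Round 5 (k=20): L=200 R=137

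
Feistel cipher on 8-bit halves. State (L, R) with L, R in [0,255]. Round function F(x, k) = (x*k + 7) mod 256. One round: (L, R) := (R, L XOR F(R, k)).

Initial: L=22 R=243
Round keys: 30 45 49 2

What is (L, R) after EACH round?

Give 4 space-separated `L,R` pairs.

Answer: 243,151 151,97 97,15 15,68

Derivation:
Round 1 (k=30): L=243 R=151
Round 2 (k=45): L=151 R=97
Round 3 (k=49): L=97 R=15
Round 4 (k=2): L=15 R=68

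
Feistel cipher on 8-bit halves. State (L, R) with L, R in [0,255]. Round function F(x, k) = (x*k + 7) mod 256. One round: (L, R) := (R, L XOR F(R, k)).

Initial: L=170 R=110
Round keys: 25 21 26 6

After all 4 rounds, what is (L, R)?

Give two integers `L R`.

Round 1 (k=25): L=110 R=111
Round 2 (k=21): L=111 R=76
Round 3 (k=26): L=76 R=208
Round 4 (k=6): L=208 R=171

Answer: 208 171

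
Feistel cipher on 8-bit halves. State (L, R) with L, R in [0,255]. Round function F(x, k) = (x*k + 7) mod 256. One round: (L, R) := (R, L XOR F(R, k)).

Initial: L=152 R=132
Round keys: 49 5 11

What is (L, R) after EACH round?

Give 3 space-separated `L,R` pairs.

Round 1 (k=49): L=132 R=211
Round 2 (k=5): L=211 R=162
Round 3 (k=11): L=162 R=46

Answer: 132,211 211,162 162,46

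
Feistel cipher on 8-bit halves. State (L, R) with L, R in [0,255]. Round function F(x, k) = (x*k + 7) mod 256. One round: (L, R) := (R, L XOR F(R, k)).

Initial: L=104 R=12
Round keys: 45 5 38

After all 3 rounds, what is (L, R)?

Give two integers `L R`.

Answer: 114 184

Derivation:
Round 1 (k=45): L=12 R=75
Round 2 (k=5): L=75 R=114
Round 3 (k=38): L=114 R=184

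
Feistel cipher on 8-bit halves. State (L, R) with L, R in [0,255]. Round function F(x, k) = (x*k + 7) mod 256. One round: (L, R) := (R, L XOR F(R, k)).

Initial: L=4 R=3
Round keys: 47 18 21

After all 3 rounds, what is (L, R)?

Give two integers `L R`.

Answer: 36 107

Derivation:
Round 1 (k=47): L=3 R=144
Round 2 (k=18): L=144 R=36
Round 3 (k=21): L=36 R=107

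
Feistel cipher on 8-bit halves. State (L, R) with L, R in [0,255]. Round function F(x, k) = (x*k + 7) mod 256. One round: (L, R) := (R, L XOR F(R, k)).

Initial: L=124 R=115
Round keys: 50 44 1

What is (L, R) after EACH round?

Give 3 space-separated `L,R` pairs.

Answer: 115,1 1,64 64,70

Derivation:
Round 1 (k=50): L=115 R=1
Round 2 (k=44): L=1 R=64
Round 3 (k=1): L=64 R=70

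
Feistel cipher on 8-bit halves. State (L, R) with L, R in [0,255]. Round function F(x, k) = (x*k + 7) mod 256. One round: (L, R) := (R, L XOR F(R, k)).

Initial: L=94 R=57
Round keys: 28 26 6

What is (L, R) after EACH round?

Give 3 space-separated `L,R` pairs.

Answer: 57,29 29,192 192,154

Derivation:
Round 1 (k=28): L=57 R=29
Round 2 (k=26): L=29 R=192
Round 3 (k=6): L=192 R=154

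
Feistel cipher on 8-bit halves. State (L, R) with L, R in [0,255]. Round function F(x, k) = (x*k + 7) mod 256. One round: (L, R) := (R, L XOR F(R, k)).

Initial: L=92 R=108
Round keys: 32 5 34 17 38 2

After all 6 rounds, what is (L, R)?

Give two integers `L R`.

Answer: 53 4

Derivation:
Round 1 (k=32): L=108 R=219
Round 2 (k=5): L=219 R=34
Round 3 (k=34): L=34 R=80
Round 4 (k=17): L=80 R=117
Round 5 (k=38): L=117 R=53
Round 6 (k=2): L=53 R=4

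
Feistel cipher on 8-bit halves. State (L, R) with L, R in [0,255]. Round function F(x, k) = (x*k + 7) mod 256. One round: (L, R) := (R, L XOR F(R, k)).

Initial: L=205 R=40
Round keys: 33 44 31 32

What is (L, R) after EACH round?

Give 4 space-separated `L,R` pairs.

Round 1 (k=33): L=40 R=226
Round 2 (k=44): L=226 R=247
Round 3 (k=31): L=247 R=18
Round 4 (k=32): L=18 R=176

Answer: 40,226 226,247 247,18 18,176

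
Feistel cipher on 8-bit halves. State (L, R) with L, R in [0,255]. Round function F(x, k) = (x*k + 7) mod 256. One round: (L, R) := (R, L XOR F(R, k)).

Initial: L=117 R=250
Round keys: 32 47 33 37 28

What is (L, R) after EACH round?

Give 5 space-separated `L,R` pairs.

Round 1 (k=32): L=250 R=50
Round 2 (k=47): L=50 R=207
Round 3 (k=33): L=207 R=132
Round 4 (k=37): L=132 R=212
Round 5 (k=28): L=212 R=179

Answer: 250,50 50,207 207,132 132,212 212,179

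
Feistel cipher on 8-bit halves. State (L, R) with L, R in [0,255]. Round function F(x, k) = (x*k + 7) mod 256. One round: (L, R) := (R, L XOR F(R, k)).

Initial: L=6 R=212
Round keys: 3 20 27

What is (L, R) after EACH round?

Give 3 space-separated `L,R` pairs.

Round 1 (k=3): L=212 R=133
Round 2 (k=20): L=133 R=191
Round 3 (k=27): L=191 R=169

Answer: 212,133 133,191 191,169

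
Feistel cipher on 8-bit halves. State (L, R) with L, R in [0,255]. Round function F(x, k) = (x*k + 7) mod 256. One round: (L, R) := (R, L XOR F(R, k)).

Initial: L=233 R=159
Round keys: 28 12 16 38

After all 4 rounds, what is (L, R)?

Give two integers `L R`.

Round 1 (k=28): L=159 R=130
Round 2 (k=12): L=130 R=128
Round 3 (k=16): L=128 R=133
Round 4 (k=38): L=133 R=69

Answer: 133 69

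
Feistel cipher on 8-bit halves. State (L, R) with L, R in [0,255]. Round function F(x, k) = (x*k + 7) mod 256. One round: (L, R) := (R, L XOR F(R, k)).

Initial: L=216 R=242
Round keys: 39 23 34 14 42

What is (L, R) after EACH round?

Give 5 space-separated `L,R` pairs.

Round 1 (k=39): L=242 R=61
Round 2 (k=23): L=61 R=112
Round 3 (k=34): L=112 R=218
Round 4 (k=14): L=218 R=131
Round 5 (k=42): L=131 R=95

Answer: 242,61 61,112 112,218 218,131 131,95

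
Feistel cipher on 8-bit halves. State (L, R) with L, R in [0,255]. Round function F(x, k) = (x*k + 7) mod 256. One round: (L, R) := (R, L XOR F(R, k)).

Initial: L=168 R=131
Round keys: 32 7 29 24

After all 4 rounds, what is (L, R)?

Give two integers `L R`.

Answer: 1 44

Derivation:
Round 1 (k=32): L=131 R=207
Round 2 (k=7): L=207 R=51
Round 3 (k=29): L=51 R=1
Round 4 (k=24): L=1 R=44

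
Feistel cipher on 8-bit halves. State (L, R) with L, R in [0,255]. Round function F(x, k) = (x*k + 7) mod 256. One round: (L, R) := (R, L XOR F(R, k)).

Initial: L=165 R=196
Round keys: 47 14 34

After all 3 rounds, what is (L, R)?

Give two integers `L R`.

Answer: 223 3

Derivation:
Round 1 (k=47): L=196 R=166
Round 2 (k=14): L=166 R=223
Round 3 (k=34): L=223 R=3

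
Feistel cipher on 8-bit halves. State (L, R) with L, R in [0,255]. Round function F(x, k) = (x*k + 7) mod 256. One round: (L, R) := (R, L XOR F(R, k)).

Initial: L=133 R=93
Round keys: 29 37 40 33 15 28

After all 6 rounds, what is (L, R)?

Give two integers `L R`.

Answer: 129 15

Derivation:
Round 1 (k=29): L=93 R=21
Round 2 (k=37): L=21 R=77
Round 3 (k=40): L=77 R=26
Round 4 (k=33): L=26 R=44
Round 5 (k=15): L=44 R=129
Round 6 (k=28): L=129 R=15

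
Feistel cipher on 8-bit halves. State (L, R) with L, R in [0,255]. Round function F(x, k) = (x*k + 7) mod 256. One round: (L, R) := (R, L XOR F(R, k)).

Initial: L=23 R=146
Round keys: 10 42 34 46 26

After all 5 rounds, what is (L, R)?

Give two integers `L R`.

Answer: 176 74

Derivation:
Round 1 (k=10): L=146 R=172
Round 2 (k=42): L=172 R=173
Round 3 (k=34): L=173 R=173
Round 4 (k=46): L=173 R=176
Round 5 (k=26): L=176 R=74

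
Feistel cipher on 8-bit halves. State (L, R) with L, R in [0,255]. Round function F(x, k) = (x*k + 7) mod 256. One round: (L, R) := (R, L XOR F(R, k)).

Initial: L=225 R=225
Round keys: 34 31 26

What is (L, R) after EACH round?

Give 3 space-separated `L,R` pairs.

Round 1 (k=34): L=225 R=8
Round 2 (k=31): L=8 R=30
Round 3 (k=26): L=30 R=27

Answer: 225,8 8,30 30,27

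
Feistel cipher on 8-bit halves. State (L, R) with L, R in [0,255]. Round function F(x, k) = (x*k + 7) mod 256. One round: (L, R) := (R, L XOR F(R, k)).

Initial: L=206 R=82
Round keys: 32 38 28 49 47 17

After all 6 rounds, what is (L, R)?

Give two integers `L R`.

Round 1 (k=32): L=82 R=137
Round 2 (k=38): L=137 R=15
Round 3 (k=28): L=15 R=34
Round 4 (k=49): L=34 R=134
Round 5 (k=47): L=134 R=131
Round 6 (k=17): L=131 R=60

Answer: 131 60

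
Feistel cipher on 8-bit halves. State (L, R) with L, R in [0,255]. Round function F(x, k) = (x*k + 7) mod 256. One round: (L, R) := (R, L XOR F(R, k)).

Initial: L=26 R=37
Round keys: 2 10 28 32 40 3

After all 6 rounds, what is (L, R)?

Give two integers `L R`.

Round 1 (k=2): L=37 R=75
Round 2 (k=10): L=75 R=208
Round 3 (k=28): L=208 R=140
Round 4 (k=32): L=140 R=87
Round 5 (k=40): L=87 R=19
Round 6 (k=3): L=19 R=23

Answer: 19 23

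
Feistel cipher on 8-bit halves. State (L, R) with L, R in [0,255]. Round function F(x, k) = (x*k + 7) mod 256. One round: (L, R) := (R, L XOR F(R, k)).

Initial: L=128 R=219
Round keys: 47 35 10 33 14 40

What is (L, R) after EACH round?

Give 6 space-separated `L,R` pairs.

Round 1 (k=47): L=219 R=188
Round 2 (k=35): L=188 R=96
Round 3 (k=10): L=96 R=123
Round 4 (k=33): L=123 R=130
Round 5 (k=14): L=130 R=88
Round 6 (k=40): L=88 R=69

Answer: 219,188 188,96 96,123 123,130 130,88 88,69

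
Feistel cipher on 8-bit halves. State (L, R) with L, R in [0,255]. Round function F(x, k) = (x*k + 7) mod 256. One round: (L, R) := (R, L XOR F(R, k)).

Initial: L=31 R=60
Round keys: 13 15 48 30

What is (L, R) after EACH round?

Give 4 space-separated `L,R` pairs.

Round 1 (k=13): L=60 R=12
Round 2 (k=15): L=12 R=135
Round 3 (k=48): L=135 R=91
Round 4 (k=30): L=91 R=54

Answer: 60,12 12,135 135,91 91,54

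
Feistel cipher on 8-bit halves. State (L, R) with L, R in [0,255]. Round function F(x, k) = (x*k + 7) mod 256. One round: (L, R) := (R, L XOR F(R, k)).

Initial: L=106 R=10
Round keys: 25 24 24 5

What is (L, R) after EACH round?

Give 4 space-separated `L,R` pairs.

Answer: 10,107 107,5 5,20 20,110

Derivation:
Round 1 (k=25): L=10 R=107
Round 2 (k=24): L=107 R=5
Round 3 (k=24): L=5 R=20
Round 4 (k=5): L=20 R=110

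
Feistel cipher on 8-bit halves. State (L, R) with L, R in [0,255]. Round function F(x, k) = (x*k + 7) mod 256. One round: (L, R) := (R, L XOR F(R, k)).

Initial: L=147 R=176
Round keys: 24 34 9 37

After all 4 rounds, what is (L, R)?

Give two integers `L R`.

Answer: 10 102

Derivation:
Round 1 (k=24): L=176 R=20
Round 2 (k=34): L=20 R=31
Round 3 (k=9): L=31 R=10
Round 4 (k=37): L=10 R=102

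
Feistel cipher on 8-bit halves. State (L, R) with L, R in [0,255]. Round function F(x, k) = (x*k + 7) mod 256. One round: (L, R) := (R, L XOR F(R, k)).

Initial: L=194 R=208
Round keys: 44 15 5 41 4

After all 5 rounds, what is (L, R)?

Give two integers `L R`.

Answer: 57 127

Derivation:
Round 1 (k=44): L=208 R=5
Round 2 (k=15): L=5 R=130
Round 3 (k=5): L=130 R=148
Round 4 (k=41): L=148 R=57
Round 5 (k=4): L=57 R=127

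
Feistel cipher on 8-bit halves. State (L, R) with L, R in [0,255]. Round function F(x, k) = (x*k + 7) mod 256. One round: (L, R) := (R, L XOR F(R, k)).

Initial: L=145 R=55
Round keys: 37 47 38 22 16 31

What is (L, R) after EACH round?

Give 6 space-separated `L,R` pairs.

Answer: 55,107 107,155 155,98 98,232 232,229 229,42

Derivation:
Round 1 (k=37): L=55 R=107
Round 2 (k=47): L=107 R=155
Round 3 (k=38): L=155 R=98
Round 4 (k=22): L=98 R=232
Round 5 (k=16): L=232 R=229
Round 6 (k=31): L=229 R=42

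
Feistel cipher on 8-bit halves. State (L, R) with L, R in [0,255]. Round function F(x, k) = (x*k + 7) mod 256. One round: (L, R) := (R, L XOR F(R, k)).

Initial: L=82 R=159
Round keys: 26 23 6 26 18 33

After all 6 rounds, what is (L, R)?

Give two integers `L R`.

Answer: 97 244

Derivation:
Round 1 (k=26): L=159 R=127
Round 2 (k=23): L=127 R=239
Round 3 (k=6): L=239 R=222
Round 4 (k=26): L=222 R=124
Round 5 (k=18): L=124 R=97
Round 6 (k=33): L=97 R=244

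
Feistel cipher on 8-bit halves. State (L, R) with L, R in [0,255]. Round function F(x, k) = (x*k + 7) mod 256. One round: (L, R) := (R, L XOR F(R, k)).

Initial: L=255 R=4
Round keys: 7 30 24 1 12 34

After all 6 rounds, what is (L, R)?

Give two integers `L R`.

Round 1 (k=7): L=4 R=220
Round 2 (k=30): L=220 R=203
Round 3 (k=24): L=203 R=211
Round 4 (k=1): L=211 R=17
Round 5 (k=12): L=17 R=0
Round 6 (k=34): L=0 R=22

Answer: 0 22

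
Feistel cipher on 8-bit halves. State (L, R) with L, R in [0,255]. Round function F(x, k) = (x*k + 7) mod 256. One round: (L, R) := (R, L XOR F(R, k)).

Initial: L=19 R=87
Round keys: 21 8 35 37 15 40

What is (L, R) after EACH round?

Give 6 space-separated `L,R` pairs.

Answer: 87,57 57,152 152,246 246,13 13,60 60,106

Derivation:
Round 1 (k=21): L=87 R=57
Round 2 (k=8): L=57 R=152
Round 3 (k=35): L=152 R=246
Round 4 (k=37): L=246 R=13
Round 5 (k=15): L=13 R=60
Round 6 (k=40): L=60 R=106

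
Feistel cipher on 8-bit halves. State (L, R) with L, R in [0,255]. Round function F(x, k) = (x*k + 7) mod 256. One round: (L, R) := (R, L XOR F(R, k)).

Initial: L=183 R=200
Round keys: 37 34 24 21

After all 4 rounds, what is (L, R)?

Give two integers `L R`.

Answer: 183 117

Derivation:
Round 1 (k=37): L=200 R=88
Round 2 (k=34): L=88 R=127
Round 3 (k=24): L=127 R=183
Round 4 (k=21): L=183 R=117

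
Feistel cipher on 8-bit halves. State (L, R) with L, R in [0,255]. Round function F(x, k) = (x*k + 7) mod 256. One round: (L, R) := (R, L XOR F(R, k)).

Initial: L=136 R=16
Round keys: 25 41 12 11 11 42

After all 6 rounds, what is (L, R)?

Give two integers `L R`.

Answer: 138 82

Derivation:
Round 1 (k=25): L=16 R=31
Round 2 (k=41): L=31 R=238
Round 3 (k=12): L=238 R=48
Round 4 (k=11): L=48 R=249
Round 5 (k=11): L=249 R=138
Round 6 (k=42): L=138 R=82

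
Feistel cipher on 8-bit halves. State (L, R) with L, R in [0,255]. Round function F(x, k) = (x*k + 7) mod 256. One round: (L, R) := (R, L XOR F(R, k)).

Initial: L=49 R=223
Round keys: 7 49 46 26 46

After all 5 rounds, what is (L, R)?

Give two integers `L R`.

Answer: 32 255

Derivation:
Round 1 (k=7): L=223 R=17
Round 2 (k=49): L=17 R=151
Round 3 (k=46): L=151 R=56
Round 4 (k=26): L=56 R=32
Round 5 (k=46): L=32 R=255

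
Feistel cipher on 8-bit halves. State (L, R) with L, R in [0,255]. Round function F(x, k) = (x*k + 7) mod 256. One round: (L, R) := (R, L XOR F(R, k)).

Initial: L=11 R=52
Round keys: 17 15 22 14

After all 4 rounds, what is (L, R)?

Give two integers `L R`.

Round 1 (k=17): L=52 R=112
Round 2 (k=15): L=112 R=163
Round 3 (k=22): L=163 R=121
Round 4 (k=14): L=121 R=6

Answer: 121 6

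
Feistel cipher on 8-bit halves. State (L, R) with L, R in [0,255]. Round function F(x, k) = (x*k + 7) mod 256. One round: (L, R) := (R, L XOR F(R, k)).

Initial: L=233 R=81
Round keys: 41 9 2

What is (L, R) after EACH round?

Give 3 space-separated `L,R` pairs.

Round 1 (k=41): L=81 R=233
Round 2 (k=9): L=233 R=105
Round 3 (k=2): L=105 R=48

Answer: 81,233 233,105 105,48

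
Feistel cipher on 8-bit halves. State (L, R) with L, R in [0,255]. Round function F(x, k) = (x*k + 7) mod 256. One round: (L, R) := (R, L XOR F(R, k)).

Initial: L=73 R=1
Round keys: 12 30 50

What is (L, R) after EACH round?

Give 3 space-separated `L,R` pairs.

Round 1 (k=12): L=1 R=90
Round 2 (k=30): L=90 R=146
Round 3 (k=50): L=146 R=209

Answer: 1,90 90,146 146,209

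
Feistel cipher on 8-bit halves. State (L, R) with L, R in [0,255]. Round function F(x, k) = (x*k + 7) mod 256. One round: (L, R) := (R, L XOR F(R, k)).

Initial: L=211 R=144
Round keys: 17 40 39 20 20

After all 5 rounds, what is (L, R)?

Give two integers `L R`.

Round 1 (k=17): L=144 R=68
Round 2 (k=40): L=68 R=55
Round 3 (k=39): L=55 R=44
Round 4 (k=20): L=44 R=64
Round 5 (k=20): L=64 R=43

Answer: 64 43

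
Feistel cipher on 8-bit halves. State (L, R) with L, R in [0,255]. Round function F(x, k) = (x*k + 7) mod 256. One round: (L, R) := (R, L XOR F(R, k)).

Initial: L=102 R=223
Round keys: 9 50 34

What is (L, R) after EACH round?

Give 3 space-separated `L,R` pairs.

Answer: 223,184 184,40 40,239

Derivation:
Round 1 (k=9): L=223 R=184
Round 2 (k=50): L=184 R=40
Round 3 (k=34): L=40 R=239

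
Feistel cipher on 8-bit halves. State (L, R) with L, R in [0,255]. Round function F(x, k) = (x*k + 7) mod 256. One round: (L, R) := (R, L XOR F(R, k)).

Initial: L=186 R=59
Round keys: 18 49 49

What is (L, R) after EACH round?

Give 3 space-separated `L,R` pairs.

Answer: 59,151 151,213 213,91

Derivation:
Round 1 (k=18): L=59 R=151
Round 2 (k=49): L=151 R=213
Round 3 (k=49): L=213 R=91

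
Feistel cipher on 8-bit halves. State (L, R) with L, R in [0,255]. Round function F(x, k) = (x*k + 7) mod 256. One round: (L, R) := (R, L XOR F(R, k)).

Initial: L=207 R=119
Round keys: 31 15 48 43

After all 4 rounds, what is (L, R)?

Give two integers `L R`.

Round 1 (k=31): L=119 R=191
Round 2 (k=15): L=191 R=79
Round 3 (k=48): L=79 R=104
Round 4 (k=43): L=104 R=48

Answer: 104 48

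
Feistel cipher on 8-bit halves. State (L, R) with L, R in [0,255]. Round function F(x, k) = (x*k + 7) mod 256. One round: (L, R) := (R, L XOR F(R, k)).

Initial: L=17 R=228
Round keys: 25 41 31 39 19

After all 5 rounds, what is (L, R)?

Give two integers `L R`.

Round 1 (k=25): L=228 R=90
Round 2 (k=41): L=90 R=149
Round 3 (k=31): L=149 R=72
Round 4 (k=39): L=72 R=106
Round 5 (k=19): L=106 R=173

Answer: 106 173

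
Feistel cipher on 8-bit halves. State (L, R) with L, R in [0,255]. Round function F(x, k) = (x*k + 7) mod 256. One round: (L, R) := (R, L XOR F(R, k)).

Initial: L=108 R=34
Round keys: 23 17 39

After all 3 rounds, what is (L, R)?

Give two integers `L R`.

Answer: 50 220

Derivation:
Round 1 (k=23): L=34 R=121
Round 2 (k=17): L=121 R=50
Round 3 (k=39): L=50 R=220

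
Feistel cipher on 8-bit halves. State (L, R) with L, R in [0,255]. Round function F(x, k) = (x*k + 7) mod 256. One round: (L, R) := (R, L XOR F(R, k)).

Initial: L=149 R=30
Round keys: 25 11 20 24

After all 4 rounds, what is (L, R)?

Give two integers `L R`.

Answer: 27 182

Derivation:
Round 1 (k=25): L=30 R=96
Round 2 (k=11): L=96 R=57
Round 3 (k=20): L=57 R=27
Round 4 (k=24): L=27 R=182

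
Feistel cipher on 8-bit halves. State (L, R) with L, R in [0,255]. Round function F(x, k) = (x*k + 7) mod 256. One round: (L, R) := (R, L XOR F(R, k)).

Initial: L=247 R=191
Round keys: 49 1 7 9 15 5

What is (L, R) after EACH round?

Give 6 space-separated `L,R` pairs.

Answer: 191,97 97,215 215,137 137,15 15,97 97,227

Derivation:
Round 1 (k=49): L=191 R=97
Round 2 (k=1): L=97 R=215
Round 3 (k=7): L=215 R=137
Round 4 (k=9): L=137 R=15
Round 5 (k=15): L=15 R=97
Round 6 (k=5): L=97 R=227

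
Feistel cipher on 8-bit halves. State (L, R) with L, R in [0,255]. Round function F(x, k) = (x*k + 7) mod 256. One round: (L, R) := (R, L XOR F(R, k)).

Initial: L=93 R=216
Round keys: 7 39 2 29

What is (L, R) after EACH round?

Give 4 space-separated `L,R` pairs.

Round 1 (k=7): L=216 R=178
Round 2 (k=39): L=178 R=253
Round 3 (k=2): L=253 R=179
Round 4 (k=29): L=179 R=179

Answer: 216,178 178,253 253,179 179,179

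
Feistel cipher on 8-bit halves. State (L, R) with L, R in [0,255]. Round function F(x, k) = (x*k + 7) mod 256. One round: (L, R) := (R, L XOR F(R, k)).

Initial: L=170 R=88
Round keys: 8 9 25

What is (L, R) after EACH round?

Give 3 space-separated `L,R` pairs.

Answer: 88,109 109,132 132,134

Derivation:
Round 1 (k=8): L=88 R=109
Round 2 (k=9): L=109 R=132
Round 3 (k=25): L=132 R=134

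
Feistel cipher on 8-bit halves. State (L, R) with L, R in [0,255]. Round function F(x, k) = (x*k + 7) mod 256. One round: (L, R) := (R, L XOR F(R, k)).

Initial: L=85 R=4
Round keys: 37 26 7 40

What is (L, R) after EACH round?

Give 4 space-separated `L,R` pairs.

Answer: 4,206 206,247 247,6 6,0

Derivation:
Round 1 (k=37): L=4 R=206
Round 2 (k=26): L=206 R=247
Round 3 (k=7): L=247 R=6
Round 4 (k=40): L=6 R=0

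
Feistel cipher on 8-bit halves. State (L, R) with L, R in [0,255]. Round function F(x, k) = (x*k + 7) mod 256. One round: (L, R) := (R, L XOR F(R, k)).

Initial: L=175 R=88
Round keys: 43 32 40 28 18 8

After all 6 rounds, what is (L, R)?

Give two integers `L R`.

Round 1 (k=43): L=88 R=96
Round 2 (k=32): L=96 R=95
Round 3 (k=40): L=95 R=191
Round 4 (k=28): L=191 R=180
Round 5 (k=18): L=180 R=16
Round 6 (k=8): L=16 R=51

Answer: 16 51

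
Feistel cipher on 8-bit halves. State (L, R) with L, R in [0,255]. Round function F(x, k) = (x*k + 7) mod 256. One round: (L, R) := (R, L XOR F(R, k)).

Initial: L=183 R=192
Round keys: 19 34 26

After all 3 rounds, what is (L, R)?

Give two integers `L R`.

Round 1 (k=19): L=192 R=240
Round 2 (k=34): L=240 R=39
Round 3 (k=26): L=39 R=13

Answer: 39 13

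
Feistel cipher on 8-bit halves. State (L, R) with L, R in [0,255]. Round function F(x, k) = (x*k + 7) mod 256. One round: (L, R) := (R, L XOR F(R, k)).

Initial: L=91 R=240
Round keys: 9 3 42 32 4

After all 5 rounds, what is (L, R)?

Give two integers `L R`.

Answer: 92 110

Derivation:
Round 1 (k=9): L=240 R=44
Round 2 (k=3): L=44 R=123
Round 3 (k=42): L=123 R=25
Round 4 (k=32): L=25 R=92
Round 5 (k=4): L=92 R=110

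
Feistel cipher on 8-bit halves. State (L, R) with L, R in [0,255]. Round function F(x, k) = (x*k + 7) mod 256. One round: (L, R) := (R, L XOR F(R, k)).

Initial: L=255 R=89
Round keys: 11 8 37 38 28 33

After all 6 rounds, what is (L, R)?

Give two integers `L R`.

Answer: 211 107

Derivation:
Round 1 (k=11): L=89 R=37
Round 2 (k=8): L=37 R=118
Round 3 (k=37): L=118 R=48
Round 4 (k=38): L=48 R=81
Round 5 (k=28): L=81 R=211
Round 6 (k=33): L=211 R=107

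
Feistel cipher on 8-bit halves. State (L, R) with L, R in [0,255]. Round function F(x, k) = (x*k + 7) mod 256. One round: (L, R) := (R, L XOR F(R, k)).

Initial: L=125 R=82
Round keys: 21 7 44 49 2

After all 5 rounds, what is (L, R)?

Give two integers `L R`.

Answer: 63 234

Derivation:
Round 1 (k=21): L=82 R=188
Round 2 (k=7): L=188 R=121
Round 3 (k=44): L=121 R=111
Round 4 (k=49): L=111 R=63
Round 5 (k=2): L=63 R=234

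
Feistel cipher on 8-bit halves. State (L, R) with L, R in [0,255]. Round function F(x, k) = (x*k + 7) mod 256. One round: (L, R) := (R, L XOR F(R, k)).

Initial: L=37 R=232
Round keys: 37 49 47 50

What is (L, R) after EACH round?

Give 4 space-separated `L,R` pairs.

Answer: 232,170 170,121 121,148 148,150

Derivation:
Round 1 (k=37): L=232 R=170
Round 2 (k=49): L=170 R=121
Round 3 (k=47): L=121 R=148
Round 4 (k=50): L=148 R=150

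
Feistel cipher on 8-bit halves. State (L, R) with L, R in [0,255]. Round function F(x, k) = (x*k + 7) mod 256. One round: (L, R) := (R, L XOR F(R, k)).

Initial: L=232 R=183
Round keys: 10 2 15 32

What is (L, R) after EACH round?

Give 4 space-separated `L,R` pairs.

Answer: 183,197 197,38 38,132 132,161

Derivation:
Round 1 (k=10): L=183 R=197
Round 2 (k=2): L=197 R=38
Round 3 (k=15): L=38 R=132
Round 4 (k=32): L=132 R=161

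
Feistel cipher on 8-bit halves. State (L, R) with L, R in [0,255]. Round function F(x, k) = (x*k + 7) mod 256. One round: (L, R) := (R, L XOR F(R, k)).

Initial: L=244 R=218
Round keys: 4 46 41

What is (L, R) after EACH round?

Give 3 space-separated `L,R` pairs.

Answer: 218,155 155,59 59,225

Derivation:
Round 1 (k=4): L=218 R=155
Round 2 (k=46): L=155 R=59
Round 3 (k=41): L=59 R=225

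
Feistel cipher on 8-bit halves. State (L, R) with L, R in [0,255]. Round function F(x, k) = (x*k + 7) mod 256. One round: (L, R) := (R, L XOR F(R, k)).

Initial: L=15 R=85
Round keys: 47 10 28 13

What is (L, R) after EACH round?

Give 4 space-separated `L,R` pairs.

Round 1 (k=47): L=85 R=173
Round 2 (k=10): L=173 R=156
Round 3 (k=28): L=156 R=186
Round 4 (k=13): L=186 R=229

Answer: 85,173 173,156 156,186 186,229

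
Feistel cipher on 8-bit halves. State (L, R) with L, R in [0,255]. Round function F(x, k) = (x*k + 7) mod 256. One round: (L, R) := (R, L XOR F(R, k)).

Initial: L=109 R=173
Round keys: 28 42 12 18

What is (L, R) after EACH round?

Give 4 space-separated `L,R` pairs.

Round 1 (k=28): L=173 R=158
Round 2 (k=42): L=158 R=94
Round 3 (k=12): L=94 R=241
Round 4 (k=18): L=241 R=167

Answer: 173,158 158,94 94,241 241,167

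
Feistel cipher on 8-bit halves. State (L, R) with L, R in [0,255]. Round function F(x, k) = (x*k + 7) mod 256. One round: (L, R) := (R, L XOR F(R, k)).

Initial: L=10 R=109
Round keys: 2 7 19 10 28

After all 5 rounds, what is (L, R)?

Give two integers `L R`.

Round 1 (k=2): L=109 R=235
Round 2 (k=7): L=235 R=25
Round 3 (k=19): L=25 R=9
Round 4 (k=10): L=9 R=120
Round 5 (k=28): L=120 R=46

Answer: 120 46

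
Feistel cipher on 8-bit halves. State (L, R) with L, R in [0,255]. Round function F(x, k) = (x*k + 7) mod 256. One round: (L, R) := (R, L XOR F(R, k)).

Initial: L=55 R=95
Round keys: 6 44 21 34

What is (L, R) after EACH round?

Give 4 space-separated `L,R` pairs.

Answer: 95,118 118,16 16,33 33,121

Derivation:
Round 1 (k=6): L=95 R=118
Round 2 (k=44): L=118 R=16
Round 3 (k=21): L=16 R=33
Round 4 (k=34): L=33 R=121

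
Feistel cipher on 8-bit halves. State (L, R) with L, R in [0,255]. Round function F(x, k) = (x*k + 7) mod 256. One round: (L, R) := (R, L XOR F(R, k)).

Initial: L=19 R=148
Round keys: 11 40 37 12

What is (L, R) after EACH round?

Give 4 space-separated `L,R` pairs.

Round 1 (k=11): L=148 R=112
Round 2 (k=40): L=112 R=19
Round 3 (k=37): L=19 R=182
Round 4 (k=12): L=182 R=156

Answer: 148,112 112,19 19,182 182,156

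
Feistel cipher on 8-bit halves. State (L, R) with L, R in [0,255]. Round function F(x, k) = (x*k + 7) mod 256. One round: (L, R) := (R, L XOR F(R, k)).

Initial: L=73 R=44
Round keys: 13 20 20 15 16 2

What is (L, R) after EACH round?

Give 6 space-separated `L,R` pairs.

Answer: 44,10 10,227 227,201 201,45 45,30 30,110

Derivation:
Round 1 (k=13): L=44 R=10
Round 2 (k=20): L=10 R=227
Round 3 (k=20): L=227 R=201
Round 4 (k=15): L=201 R=45
Round 5 (k=16): L=45 R=30
Round 6 (k=2): L=30 R=110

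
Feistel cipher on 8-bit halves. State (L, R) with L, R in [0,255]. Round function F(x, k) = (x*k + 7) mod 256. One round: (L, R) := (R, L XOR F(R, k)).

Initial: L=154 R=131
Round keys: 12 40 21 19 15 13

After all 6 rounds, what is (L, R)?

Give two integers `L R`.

Answer: 180 90

Derivation:
Round 1 (k=12): L=131 R=177
Round 2 (k=40): L=177 R=44
Round 3 (k=21): L=44 R=18
Round 4 (k=19): L=18 R=113
Round 5 (k=15): L=113 R=180
Round 6 (k=13): L=180 R=90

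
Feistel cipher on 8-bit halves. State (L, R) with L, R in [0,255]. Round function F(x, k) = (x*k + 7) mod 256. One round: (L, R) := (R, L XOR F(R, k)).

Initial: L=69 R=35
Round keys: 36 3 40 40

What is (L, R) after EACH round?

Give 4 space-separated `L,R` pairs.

Answer: 35,182 182,10 10,33 33,37

Derivation:
Round 1 (k=36): L=35 R=182
Round 2 (k=3): L=182 R=10
Round 3 (k=40): L=10 R=33
Round 4 (k=40): L=33 R=37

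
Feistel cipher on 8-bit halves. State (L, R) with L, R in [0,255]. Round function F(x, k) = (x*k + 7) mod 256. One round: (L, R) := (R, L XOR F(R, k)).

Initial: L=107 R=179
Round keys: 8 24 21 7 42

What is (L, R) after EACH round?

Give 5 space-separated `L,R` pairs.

Round 1 (k=8): L=179 R=244
Round 2 (k=24): L=244 R=84
Round 3 (k=21): L=84 R=31
Round 4 (k=7): L=31 R=180
Round 5 (k=42): L=180 R=144

Answer: 179,244 244,84 84,31 31,180 180,144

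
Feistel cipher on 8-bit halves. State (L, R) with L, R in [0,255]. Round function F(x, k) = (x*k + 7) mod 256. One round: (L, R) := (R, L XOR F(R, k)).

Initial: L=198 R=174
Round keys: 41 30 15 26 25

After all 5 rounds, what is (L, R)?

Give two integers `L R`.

Answer: 42 106

Derivation:
Round 1 (k=41): L=174 R=35
Round 2 (k=30): L=35 R=143
Round 3 (k=15): L=143 R=75
Round 4 (k=26): L=75 R=42
Round 5 (k=25): L=42 R=106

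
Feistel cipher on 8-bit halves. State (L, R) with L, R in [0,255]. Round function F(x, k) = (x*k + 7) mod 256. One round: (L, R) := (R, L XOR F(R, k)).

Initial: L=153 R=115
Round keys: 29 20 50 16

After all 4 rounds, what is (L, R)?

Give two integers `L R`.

Round 1 (k=29): L=115 R=151
Round 2 (k=20): L=151 R=160
Round 3 (k=50): L=160 R=208
Round 4 (k=16): L=208 R=167

Answer: 208 167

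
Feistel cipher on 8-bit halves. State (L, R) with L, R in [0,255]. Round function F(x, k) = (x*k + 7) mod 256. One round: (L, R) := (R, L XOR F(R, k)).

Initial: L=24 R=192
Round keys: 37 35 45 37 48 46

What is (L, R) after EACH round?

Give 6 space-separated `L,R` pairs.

Round 1 (k=37): L=192 R=223
Round 2 (k=35): L=223 R=68
Round 3 (k=45): L=68 R=36
Round 4 (k=37): L=36 R=127
Round 5 (k=48): L=127 R=243
Round 6 (k=46): L=243 R=206

Answer: 192,223 223,68 68,36 36,127 127,243 243,206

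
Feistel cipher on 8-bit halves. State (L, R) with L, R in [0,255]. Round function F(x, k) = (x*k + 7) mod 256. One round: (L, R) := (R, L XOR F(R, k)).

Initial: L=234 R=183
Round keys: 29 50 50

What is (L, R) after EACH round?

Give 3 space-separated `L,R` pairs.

Answer: 183,40 40,96 96,239

Derivation:
Round 1 (k=29): L=183 R=40
Round 2 (k=50): L=40 R=96
Round 3 (k=50): L=96 R=239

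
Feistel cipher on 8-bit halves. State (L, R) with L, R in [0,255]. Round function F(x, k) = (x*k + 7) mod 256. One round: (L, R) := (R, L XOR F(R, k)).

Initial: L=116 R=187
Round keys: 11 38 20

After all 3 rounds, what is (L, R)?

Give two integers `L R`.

Answer: 100 179

Derivation:
Round 1 (k=11): L=187 R=100
Round 2 (k=38): L=100 R=100
Round 3 (k=20): L=100 R=179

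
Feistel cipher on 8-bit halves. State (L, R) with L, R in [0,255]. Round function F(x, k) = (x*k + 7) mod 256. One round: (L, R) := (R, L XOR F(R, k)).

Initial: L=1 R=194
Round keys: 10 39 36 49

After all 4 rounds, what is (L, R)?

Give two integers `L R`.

Round 1 (k=10): L=194 R=154
Round 2 (k=39): L=154 R=191
Round 3 (k=36): L=191 R=121
Round 4 (k=49): L=121 R=143

Answer: 121 143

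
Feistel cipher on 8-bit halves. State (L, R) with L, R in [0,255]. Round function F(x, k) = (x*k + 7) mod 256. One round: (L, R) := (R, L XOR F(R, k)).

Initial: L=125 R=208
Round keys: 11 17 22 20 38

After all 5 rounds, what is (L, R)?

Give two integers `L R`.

Answer: 50 164

Derivation:
Round 1 (k=11): L=208 R=138
Round 2 (k=17): L=138 R=225
Round 3 (k=22): L=225 R=215
Round 4 (k=20): L=215 R=50
Round 5 (k=38): L=50 R=164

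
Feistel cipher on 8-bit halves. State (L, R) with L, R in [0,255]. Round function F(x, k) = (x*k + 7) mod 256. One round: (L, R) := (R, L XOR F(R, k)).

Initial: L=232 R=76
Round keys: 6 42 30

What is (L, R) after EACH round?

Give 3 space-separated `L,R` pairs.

Answer: 76,39 39,33 33,194

Derivation:
Round 1 (k=6): L=76 R=39
Round 2 (k=42): L=39 R=33
Round 3 (k=30): L=33 R=194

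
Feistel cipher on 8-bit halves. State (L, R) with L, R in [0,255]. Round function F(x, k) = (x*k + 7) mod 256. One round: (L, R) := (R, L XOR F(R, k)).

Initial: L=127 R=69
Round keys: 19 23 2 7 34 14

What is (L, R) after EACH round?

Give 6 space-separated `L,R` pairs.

Round 1 (k=19): L=69 R=89
Round 2 (k=23): L=89 R=67
Round 3 (k=2): L=67 R=212
Round 4 (k=7): L=212 R=144
Round 5 (k=34): L=144 R=243
Round 6 (k=14): L=243 R=193

Answer: 69,89 89,67 67,212 212,144 144,243 243,193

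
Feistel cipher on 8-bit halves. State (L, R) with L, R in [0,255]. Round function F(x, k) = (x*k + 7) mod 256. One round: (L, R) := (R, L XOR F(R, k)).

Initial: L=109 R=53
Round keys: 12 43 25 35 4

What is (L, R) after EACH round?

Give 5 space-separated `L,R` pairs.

Round 1 (k=12): L=53 R=238
Round 2 (k=43): L=238 R=52
Round 3 (k=25): L=52 R=245
Round 4 (k=35): L=245 R=178
Round 5 (k=4): L=178 R=58

Answer: 53,238 238,52 52,245 245,178 178,58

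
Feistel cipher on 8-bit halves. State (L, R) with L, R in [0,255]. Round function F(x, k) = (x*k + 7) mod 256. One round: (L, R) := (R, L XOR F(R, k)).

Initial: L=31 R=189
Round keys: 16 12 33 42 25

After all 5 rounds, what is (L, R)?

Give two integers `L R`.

Round 1 (k=16): L=189 R=200
Round 2 (k=12): L=200 R=218
Round 3 (k=33): L=218 R=233
Round 4 (k=42): L=233 R=155
Round 5 (k=25): L=155 R=195

Answer: 155 195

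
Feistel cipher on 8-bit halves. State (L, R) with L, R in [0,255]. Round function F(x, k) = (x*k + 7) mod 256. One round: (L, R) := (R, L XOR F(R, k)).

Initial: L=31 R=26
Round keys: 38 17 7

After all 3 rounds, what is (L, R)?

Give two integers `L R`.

Round 1 (k=38): L=26 R=252
Round 2 (k=17): L=252 R=217
Round 3 (k=7): L=217 R=10

Answer: 217 10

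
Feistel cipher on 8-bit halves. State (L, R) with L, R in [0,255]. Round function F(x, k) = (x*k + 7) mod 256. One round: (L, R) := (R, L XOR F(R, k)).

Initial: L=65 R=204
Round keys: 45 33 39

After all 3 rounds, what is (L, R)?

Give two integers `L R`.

Round 1 (k=45): L=204 R=162
Round 2 (k=33): L=162 R=37
Round 3 (k=39): L=37 R=8

Answer: 37 8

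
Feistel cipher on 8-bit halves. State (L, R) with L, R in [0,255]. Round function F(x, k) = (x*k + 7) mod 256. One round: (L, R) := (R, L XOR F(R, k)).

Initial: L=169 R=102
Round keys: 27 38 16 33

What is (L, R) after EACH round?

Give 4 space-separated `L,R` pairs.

Round 1 (k=27): L=102 R=96
Round 2 (k=38): L=96 R=33
Round 3 (k=16): L=33 R=119
Round 4 (k=33): L=119 R=127

Answer: 102,96 96,33 33,119 119,127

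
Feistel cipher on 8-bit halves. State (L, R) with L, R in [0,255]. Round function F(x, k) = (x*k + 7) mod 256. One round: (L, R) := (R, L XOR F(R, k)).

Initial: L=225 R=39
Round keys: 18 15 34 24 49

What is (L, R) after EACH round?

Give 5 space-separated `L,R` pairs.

Answer: 39,36 36,4 4,171 171,11 11,137

Derivation:
Round 1 (k=18): L=39 R=36
Round 2 (k=15): L=36 R=4
Round 3 (k=34): L=4 R=171
Round 4 (k=24): L=171 R=11
Round 5 (k=49): L=11 R=137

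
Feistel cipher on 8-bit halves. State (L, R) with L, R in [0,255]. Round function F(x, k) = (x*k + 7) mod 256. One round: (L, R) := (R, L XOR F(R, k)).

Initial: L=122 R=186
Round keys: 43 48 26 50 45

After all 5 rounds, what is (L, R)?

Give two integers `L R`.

Answer: 30 107

Derivation:
Round 1 (k=43): L=186 R=63
Round 2 (k=48): L=63 R=109
Round 3 (k=26): L=109 R=38
Round 4 (k=50): L=38 R=30
Round 5 (k=45): L=30 R=107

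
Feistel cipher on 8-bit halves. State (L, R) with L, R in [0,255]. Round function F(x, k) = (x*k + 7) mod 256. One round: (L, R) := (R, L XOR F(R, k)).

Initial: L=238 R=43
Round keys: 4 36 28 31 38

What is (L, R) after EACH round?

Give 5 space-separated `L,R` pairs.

Answer: 43,93 93,48 48,26 26,29 29,79

Derivation:
Round 1 (k=4): L=43 R=93
Round 2 (k=36): L=93 R=48
Round 3 (k=28): L=48 R=26
Round 4 (k=31): L=26 R=29
Round 5 (k=38): L=29 R=79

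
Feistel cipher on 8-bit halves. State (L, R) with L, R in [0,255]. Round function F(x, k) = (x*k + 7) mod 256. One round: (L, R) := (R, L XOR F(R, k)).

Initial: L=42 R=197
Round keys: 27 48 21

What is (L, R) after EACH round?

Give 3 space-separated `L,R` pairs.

Answer: 197,228 228,2 2,213

Derivation:
Round 1 (k=27): L=197 R=228
Round 2 (k=48): L=228 R=2
Round 3 (k=21): L=2 R=213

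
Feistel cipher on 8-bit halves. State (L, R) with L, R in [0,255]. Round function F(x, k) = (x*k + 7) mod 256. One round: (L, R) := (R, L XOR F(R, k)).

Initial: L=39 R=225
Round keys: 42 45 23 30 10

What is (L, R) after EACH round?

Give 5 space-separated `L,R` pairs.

Round 1 (k=42): L=225 R=214
Round 2 (k=45): L=214 R=68
Round 3 (k=23): L=68 R=245
Round 4 (k=30): L=245 R=249
Round 5 (k=10): L=249 R=52

Answer: 225,214 214,68 68,245 245,249 249,52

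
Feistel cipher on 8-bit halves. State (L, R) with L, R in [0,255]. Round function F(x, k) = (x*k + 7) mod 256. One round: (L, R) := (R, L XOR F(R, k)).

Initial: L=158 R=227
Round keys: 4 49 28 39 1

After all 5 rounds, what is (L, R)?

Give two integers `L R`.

Answer: 214 155

Derivation:
Round 1 (k=4): L=227 R=13
Round 2 (k=49): L=13 R=103
Round 3 (k=28): L=103 R=70
Round 4 (k=39): L=70 R=214
Round 5 (k=1): L=214 R=155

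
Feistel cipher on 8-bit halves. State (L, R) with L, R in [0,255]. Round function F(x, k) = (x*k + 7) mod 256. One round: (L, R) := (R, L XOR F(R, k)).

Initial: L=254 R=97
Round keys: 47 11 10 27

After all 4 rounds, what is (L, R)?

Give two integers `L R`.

Answer: 155 190

Derivation:
Round 1 (k=47): L=97 R=40
Round 2 (k=11): L=40 R=222
Round 3 (k=10): L=222 R=155
Round 4 (k=27): L=155 R=190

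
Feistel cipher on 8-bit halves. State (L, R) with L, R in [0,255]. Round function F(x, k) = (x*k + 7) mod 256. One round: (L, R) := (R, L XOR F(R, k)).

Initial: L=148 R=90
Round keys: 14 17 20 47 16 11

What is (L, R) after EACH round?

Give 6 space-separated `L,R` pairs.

Round 1 (k=14): L=90 R=103
Round 2 (k=17): L=103 R=132
Round 3 (k=20): L=132 R=48
Round 4 (k=47): L=48 R=83
Round 5 (k=16): L=83 R=7
Round 6 (k=11): L=7 R=7

Answer: 90,103 103,132 132,48 48,83 83,7 7,7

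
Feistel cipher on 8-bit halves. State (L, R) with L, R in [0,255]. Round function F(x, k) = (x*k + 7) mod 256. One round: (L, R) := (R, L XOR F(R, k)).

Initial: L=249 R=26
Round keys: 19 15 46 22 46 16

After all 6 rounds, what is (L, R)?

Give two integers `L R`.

Answer: 86 171

Derivation:
Round 1 (k=19): L=26 R=12
Round 2 (k=15): L=12 R=161
Round 3 (k=46): L=161 R=249
Round 4 (k=22): L=249 R=204
Round 5 (k=46): L=204 R=86
Round 6 (k=16): L=86 R=171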